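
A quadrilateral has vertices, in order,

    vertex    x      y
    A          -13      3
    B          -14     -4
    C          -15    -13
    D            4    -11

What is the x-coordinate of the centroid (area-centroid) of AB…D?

-1214/151

Apply the shoelace (surveyor's) formula. First the cross-terms c_i = x_i·y_{i+1} − x_{i+1}·y_i:
  94, 122, 217, -131  ⇒  2A = 302, A = 151.
Then Σ (x_i + x_{i+1})·c_i = -7284, so x̄ = -7284 / (6·151) = -1214/151.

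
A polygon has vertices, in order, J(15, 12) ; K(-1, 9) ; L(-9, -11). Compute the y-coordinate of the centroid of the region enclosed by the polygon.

Apply the surveyor's formula. First the cross-terms c_i = x_i·y_{i+1} − x_{i+1}·y_i:
  147, 92, 57  ⇒  2A = 296, A = 148.
Then Σ (y_i + y_{i+1})·c_i = 2960, so ȳ = 2960 / (6·148) = 10/3.

10/3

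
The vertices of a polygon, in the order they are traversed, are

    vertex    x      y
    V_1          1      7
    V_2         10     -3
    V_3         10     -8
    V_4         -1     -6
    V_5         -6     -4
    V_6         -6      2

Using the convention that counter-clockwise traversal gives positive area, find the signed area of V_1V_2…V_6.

-151.5

Apply Gauss's area formula: 2A = Σ (x_i·y_{i+1} − x_{i+1}·y_i), indices taken mod 6.
Σ = (-73) + (-50) + (-68) + (-32) + (-36) + (-44) = -303
Signed area = Σ/2 = -151.5 (negative ⇒ clockwise traversal).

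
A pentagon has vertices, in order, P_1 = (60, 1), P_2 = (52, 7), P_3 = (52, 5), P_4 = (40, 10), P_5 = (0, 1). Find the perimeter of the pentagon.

126

|P_1P_2| = √((-8)² + (6)²) = √100 = 10
|P_2P_3| = √((0)² + (-2)²) = √4 = 2
|P_3P_4| = √((-12)² + (5)²) = √169 = 13
|P_4P_5| = √((-40)² + (-9)²) = √1681 = 41
|P_5P_1| = √((60)² + (0)²) = √3600 = 60
Perimeter = 10 + 2 + 13 + 41 + 60 = 126.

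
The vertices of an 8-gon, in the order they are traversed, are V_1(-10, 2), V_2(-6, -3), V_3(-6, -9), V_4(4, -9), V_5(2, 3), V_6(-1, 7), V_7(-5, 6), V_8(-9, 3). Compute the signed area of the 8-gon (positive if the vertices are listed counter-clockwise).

Σ = (42) + (36) + (90) + (30) + (17) + (29) + (39) + (12) = 295
Signed area = Σ/2 = 147.5 (positive ⇒ counter-clockwise traversal).

147.5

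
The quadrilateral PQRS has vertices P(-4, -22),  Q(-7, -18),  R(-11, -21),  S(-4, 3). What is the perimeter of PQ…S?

|PQ| = √((-3)² + (4)²) = √25 = 5
|QR| = √((-4)² + (-3)²) = √25 = 5
|RS| = √((7)² + (24)²) = √625 = 25
|SP| = √((0)² + (-25)²) = √625 = 25
Perimeter = 5 + 5 + 25 + 25 = 60.

60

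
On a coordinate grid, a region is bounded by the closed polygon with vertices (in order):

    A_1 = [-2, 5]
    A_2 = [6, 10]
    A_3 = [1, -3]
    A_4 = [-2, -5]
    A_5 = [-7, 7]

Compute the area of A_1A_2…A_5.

Apply the shoelace formula: 2A = Σ (x_i·y_{i+1} − x_{i+1}·y_i), indices taken mod 5.
Σ = (-50) + (-28) + (-11) + (-49) + (-21) = -159
Area = |Σ|/2 = 79.5.

79.5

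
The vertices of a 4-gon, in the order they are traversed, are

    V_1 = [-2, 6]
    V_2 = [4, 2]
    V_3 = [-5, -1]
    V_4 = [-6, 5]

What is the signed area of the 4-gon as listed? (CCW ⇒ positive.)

Apply the shoelace formula: 2A = Σ (x_i·y_{i+1} − x_{i+1}·y_i), indices taken mod 4.
Σ = (-28) + (6) + (-31) + (-26) = -79
Signed area = Σ/2 = -39.5 (negative ⇒ clockwise traversal).

-39.5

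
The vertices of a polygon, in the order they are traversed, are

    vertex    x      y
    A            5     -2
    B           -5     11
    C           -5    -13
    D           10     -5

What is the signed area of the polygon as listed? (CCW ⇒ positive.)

162.5

Σ = (45) + (120) + (155) + (5) = 325
Signed area = Σ/2 = 162.5 (positive ⇒ counter-clockwise traversal).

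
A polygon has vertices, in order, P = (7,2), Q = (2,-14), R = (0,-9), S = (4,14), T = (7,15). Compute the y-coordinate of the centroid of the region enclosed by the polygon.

277/213

Apply the surveyor's formula. First the cross-terms c_i = x_i·y_{i+1} − x_{i+1}·y_i:
  -102, -18, 36, -38, -91  ⇒  2A = -213, A = -106.5.
Then Σ (y_i + y_{i+1})·c_i = -831, so ȳ = -831 / (6·(-106.5)) = 277/213.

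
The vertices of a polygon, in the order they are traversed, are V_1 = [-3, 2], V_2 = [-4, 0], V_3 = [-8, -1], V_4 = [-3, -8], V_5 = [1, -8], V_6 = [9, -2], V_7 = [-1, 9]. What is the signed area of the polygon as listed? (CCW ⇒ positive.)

Σ = (8) + (4) + (61) + (32) + (70) + (79) + (25) = 279
Signed area = Σ/2 = 139.5 (positive ⇒ counter-clockwise traversal).

139.5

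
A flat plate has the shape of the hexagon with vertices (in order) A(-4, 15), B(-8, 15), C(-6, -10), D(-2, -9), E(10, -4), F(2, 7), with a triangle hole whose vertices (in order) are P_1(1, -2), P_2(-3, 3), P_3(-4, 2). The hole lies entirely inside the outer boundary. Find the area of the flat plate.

Outer boundary:
A→B: (-4)(15) − (-8)(15) = 60
B→C: (-8)(-10) − (-6)(15) = 170
C→D: (-6)(-9) − (-2)(-10) = 34
D→E: (-2)(-4) − (10)(-9) = 98
E→F: (10)(7) − (2)(-4) = 78
F→A: (2)(15) − (-4)(7) = 58
Σ = 498
Area = |Σ|/2 = 249.
Hole:
Apply the shoelace (surveyor's) formula: 2A = Σ (x_i·y_{i+1} − x_{i+1}·y_i), indices taken mod 3.
Σ = (-3) + (6) + (6) = 9
Area = |Σ|/2 = 4.5.
Net area = 249 − 4.5 = 244.5.

244.5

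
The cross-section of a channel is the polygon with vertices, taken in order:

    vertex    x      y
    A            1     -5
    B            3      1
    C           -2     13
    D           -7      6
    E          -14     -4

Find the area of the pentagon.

161

A→B: (1)(1) − (3)(-5) = 16
B→C: (3)(13) − (-2)(1) = 41
C→D: (-2)(6) − (-7)(13) = 79
D→E: (-7)(-4) − (-14)(6) = 112
E→A: (-14)(-5) − (1)(-4) = 74
Σ = 322
Area = |Σ|/2 = 161.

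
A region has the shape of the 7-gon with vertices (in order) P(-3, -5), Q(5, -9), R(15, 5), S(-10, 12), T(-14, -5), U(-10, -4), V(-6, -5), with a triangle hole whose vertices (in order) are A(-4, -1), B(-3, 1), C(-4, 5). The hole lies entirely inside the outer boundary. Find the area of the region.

Outer boundary:
Cross-terms: 52, 160, 230, 218, 6, 26, 15  ⇒  Σ = 707
Area = |Σ|/2 = 353.5.
Hole:
Σ = (-7) + (-11) + (24) = 6
Area = |Σ|/2 = 3.
Net area = 353.5 − 3 = 350.5.

350.5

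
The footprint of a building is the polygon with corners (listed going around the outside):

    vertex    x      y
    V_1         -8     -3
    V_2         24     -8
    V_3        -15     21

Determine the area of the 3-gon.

Apply the surveyor's formula: 2A = Σ (x_i·y_{i+1} − x_{i+1}·y_i), indices taken mod 3.
Cross-terms: 136, 384, 213  ⇒  Σ = 733
Area = |Σ|/2 = 366.5.

366.5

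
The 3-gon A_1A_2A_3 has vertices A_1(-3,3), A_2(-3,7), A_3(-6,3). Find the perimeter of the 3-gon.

12

|A_1A_2| = √((0)² + (4)²) = √16 = 4
|A_2A_3| = √((-3)² + (-4)²) = √25 = 5
|A_3A_1| = √((3)² + (0)²) = √9 = 3
Perimeter = 4 + 5 + 3 = 12.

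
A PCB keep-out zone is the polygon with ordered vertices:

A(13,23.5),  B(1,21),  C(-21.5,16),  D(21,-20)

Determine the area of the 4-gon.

Apply Gauss's area formula: 2A = Σ (x_i·y_{i+1} − x_{i+1}·y_i), indices taken mod 4.
Cross-terms: 249.5, 467.5, 94, 753.5  ⇒  Σ = 1564.5
Area = |Σ|/2 = 782.25.

782.25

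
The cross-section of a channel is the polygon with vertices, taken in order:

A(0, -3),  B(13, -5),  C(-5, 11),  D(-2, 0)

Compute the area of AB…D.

Apply the shoelace (surveyor's) formula: 2A = Σ (x_i·y_{i+1} − x_{i+1}·y_i), indices taken mod 4.
Cross-terms: 39, 118, 22, 6  ⇒  Σ = 185
Area = |Σ|/2 = 92.5.

92.5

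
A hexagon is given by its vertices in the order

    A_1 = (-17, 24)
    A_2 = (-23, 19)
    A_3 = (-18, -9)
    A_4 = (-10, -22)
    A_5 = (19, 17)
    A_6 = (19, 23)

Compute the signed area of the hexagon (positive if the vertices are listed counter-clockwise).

1146.5

A_1→A_2: (-17)(19) − (-23)(24) = 229
A_2→A_3: (-23)(-9) − (-18)(19) = 549
A_3→A_4: (-18)(-22) − (-10)(-9) = 306
A_4→A_5: (-10)(17) − (19)(-22) = 248
A_5→A_6: (19)(23) − (19)(17) = 114
A_6→A_1: (19)(24) − (-17)(23) = 847
Σ = 2293
Signed area = Σ/2 = 1146.5 (positive ⇒ counter-clockwise traversal).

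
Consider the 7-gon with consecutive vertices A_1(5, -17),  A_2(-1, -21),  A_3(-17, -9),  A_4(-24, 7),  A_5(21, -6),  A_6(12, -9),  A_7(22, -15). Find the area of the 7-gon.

603

Apply the shoelace formula: 2A = Σ (x_i·y_{i+1} − x_{i+1}·y_i), indices taken mod 7.
A_1→A_2: (5)(-21) − (-1)(-17) = -122
A_2→A_3: (-1)(-9) − (-17)(-21) = -348
A_3→A_4: (-17)(7) − (-24)(-9) = -335
A_4→A_5: (-24)(-6) − (21)(7) = -3
A_5→A_6: (21)(-9) − (12)(-6) = -117
A_6→A_7: (12)(-15) − (22)(-9) = 18
A_7→A_1: (22)(-17) − (5)(-15) = -299
Σ = -1206
Area = |Σ|/2 = 603.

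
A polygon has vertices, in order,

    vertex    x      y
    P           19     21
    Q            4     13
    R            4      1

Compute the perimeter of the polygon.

|PQ| = √((-15)² + (-8)²) = √289 = 17
|QR| = √((0)² + (-12)²) = √144 = 12
|RP| = √((15)² + (20)²) = √625 = 25
Perimeter = 17 + 12 + 25 = 54.

54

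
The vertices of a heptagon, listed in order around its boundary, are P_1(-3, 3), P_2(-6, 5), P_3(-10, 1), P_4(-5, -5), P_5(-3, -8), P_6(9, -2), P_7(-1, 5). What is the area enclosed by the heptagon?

130

Apply the surveyor's formula: 2A = Σ (x_i·y_{i+1} − x_{i+1}·y_i), indices taken mod 7.
P_1→P_2: (-3)(5) − (-6)(3) = 3
P_2→P_3: (-6)(1) − (-10)(5) = 44
P_3→P_4: (-10)(-5) − (-5)(1) = 55
P_4→P_5: (-5)(-8) − (-3)(-5) = 25
P_5→P_6: (-3)(-2) − (9)(-8) = 78
P_6→P_7: (9)(5) − (-1)(-2) = 43
P_7→P_1: (-1)(3) − (-3)(5) = 12
Σ = 260
Area = |Σ|/2 = 130.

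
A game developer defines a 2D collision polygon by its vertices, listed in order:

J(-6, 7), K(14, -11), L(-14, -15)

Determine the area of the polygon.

292

Apply the shoelace (surveyor's) formula: 2A = Σ (x_i·y_{i+1} − x_{i+1}·y_i), indices taken mod 3.
Σ = (-32) + (-364) + (-188) = -584
Area = |Σ|/2 = 292.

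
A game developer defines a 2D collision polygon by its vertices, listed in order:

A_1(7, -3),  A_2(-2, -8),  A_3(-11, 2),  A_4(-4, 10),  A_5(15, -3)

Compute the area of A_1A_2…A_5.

Apply Gauss's area formula: 2A = Σ (x_i·y_{i+1} − x_{i+1}·y_i), indices taken mod 5.
Cross-terms: -62, -92, -102, -138, -24  ⇒  Σ = -418
Area = |Σ|/2 = 209.

209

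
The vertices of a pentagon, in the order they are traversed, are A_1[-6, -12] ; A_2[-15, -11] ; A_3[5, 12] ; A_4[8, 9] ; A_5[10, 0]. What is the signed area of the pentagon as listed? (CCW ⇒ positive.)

Apply Gauss's area formula: 2A = Σ (x_i·y_{i+1} − x_{i+1}·y_i), indices taken mod 5.
A_1→A_2: (-6)(-11) − (-15)(-12) = -114
A_2→A_3: (-15)(12) − (5)(-11) = -125
A_3→A_4: (5)(9) − (8)(12) = -51
A_4→A_5: (8)(0) − (10)(9) = -90
A_5→A_1: (10)(-12) − (-6)(0) = -120
Σ = -500
Signed area = Σ/2 = -250 (negative ⇒ clockwise traversal).

-250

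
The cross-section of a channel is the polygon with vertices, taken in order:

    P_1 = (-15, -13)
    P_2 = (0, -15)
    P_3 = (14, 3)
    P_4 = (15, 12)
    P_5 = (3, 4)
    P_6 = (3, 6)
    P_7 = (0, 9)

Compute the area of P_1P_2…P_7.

Apply the shoelace (surveyor's) formula: 2A = Σ (x_i·y_{i+1} − x_{i+1}·y_i), indices taken mod 7.
Σ = (225) + (210) + (123) + (24) + (6) + (27) + (135) = 750
Area = |Σ|/2 = 375.

375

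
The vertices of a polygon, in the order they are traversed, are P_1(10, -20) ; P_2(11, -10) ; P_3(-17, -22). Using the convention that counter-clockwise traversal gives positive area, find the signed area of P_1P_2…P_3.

Apply the surveyor's formula: 2A = Σ (x_i·y_{i+1} − x_{i+1}·y_i), indices taken mod 3.
Σ = (120) + (-412) + (560) = 268
Signed area = Σ/2 = 134 (positive ⇒ counter-clockwise traversal).

134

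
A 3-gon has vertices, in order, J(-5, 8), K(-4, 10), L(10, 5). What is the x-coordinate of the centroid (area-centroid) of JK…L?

1/3

Apply the surveyor's formula. First the cross-terms c_i = x_i·y_{i+1} − x_{i+1}·y_i:
  -18, -120, 105  ⇒  2A = -33, A = -16.5.
Then Σ (x_i + x_{i+1})·c_i = -33, so x̄ = -33 / (6·(-16.5)) = 1/3.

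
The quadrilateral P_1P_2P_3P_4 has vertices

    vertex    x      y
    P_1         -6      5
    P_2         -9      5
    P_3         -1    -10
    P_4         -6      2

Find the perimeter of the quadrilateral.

36

|P_1P_2| = √((-3)² + (0)²) = √9 = 3
|P_2P_3| = √((8)² + (-15)²) = √289 = 17
|P_3P_4| = √((-5)² + (12)²) = √169 = 13
|P_4P_1| = √((0)² + (3)²) = √9 = 3
Perimeter = 3 + 17 + 13 + 3 = 36.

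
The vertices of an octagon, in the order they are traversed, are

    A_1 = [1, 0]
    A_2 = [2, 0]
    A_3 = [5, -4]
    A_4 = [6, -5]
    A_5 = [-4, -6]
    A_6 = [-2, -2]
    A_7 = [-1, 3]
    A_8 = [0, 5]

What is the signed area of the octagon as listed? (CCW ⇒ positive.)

Apply Gauss's area formula: 2A = Σ (x_i·y_{i+1} − x_{i+1}·y_i), indices taken mod 8.
Cross-terms: 0, -8, -1, -56, -4, -8, -5, -5  ⇒  Σ = -87
Signed area = Σ/2 = -43.5 (negative ⇒ clockwise traversal).

-43.5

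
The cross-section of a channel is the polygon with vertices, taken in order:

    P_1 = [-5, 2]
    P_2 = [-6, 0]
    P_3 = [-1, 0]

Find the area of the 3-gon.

5

Cross-terms: 12, 0, -2  ⇒  Σ = 10
Area = |Σ|/2 = 5.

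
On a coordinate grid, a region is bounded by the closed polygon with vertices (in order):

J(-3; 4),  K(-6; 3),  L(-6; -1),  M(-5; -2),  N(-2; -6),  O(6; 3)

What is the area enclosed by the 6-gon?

67.5

Apply the shoelace (surveyor's) formula: 2A = Σ (x_i·y_{i+1} − x_{i+1}·y_i), indices taken mod 6.
J→K: (-3)(3) − (-6)(4) = 15
K→L: (-6)(-1) − (-6)(3) = 24
L→M: (-6)(-2) − (-5)(-1) = 7
M→N: (-5)(-6) − (-2)(-2) = 26
N→O: (-2)(3) − (6)(-6) = 30
O→J: (6)(4) − (-3)(3) = 33
Σ = 135
Area = |Σ|/2 = 67.5.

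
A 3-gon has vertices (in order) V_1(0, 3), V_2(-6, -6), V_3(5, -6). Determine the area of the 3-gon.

49.5

Apply the surveyor's formula: 2A = Σ (x_i·y_{i+1} − x_{i+1}·y_i), indices taken mod 3.
Cross-terms: 18, 66, 15  ⇒  Σ = 99
Area = |Σ|/2 = 49.5.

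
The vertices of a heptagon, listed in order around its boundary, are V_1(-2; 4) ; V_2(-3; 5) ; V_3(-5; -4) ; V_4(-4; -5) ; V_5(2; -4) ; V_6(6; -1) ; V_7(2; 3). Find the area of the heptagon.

65

Apply the surveyor's formula: 2A = Σ (x_i·y_{i+1} − x_{i+1}·y_i), indices taken mod 7.
Σ = (2) + (37) + (9) + (26) + (22) + (20) + (14) = 130
Area = |Σ|/2 = 65.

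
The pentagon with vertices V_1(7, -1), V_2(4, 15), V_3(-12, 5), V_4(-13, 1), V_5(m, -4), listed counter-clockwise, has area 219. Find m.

2

Write out the shoelace sum; only the two edges meeting at V_5 involve m:
2·Area = [((-13)·(-4) − m·1) + (m·(-1) − 7·(-4))] + 362
       = -2·m + 442 = 438
⇒ m = 2.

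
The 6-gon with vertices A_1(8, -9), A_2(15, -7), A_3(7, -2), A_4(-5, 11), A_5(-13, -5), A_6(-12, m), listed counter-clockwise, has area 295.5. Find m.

Write out the shoelace sum; only the two edges meeting at A_6 involve m:
2·Area = [((-13)·m − (-12)·(-5)) + ((-12)·(-9) − 8·m)] + 333
       = -21·m + 381 = 591
⇒ m = -10.

-10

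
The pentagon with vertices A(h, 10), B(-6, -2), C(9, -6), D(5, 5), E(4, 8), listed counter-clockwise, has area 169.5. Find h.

Write out the shoelace sum; only the two edges meeting at A involve h:
2·Area = [(4·10 − h·8) + (h·(-2) − (-6)·10)] + 149
       = -10·h + 249 = 339
⇒ h = -9.

-9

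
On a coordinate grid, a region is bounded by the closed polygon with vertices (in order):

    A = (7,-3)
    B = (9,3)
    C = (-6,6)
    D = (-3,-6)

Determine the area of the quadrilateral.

A→B: (7)(3) − (9)(-3) = 48
B→C: (9)(6) − (-6)(3) = 72
C→D: (-6)(-6) − (-3)(6) = 54
D→A: (-3)(-3) − (7)(-6) = 51
Σ = 225
Area = |Σ|/2 = 112.5.

112.5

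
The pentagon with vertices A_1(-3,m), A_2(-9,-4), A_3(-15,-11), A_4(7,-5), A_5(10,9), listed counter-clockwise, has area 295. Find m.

13

Write out the shoelace sum; only the two edges meeting at A_1 involve m:
2·Area = [(10·m − (-3)·9) + ((-3)·(-4) − (-9)·m)] + 304
       = 19·m + 343 = 590
⇒ m = 13.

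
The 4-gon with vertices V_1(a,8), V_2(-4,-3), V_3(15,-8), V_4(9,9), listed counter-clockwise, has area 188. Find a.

1

Write out the shoelace sum; only the two edges meeting at V_1 involve a:
2·Area = [(9·8 − a·9) + (a·(-3) − (-4)·8)] + 284
       = -12·a + 388 = 376
⇒ a = 1.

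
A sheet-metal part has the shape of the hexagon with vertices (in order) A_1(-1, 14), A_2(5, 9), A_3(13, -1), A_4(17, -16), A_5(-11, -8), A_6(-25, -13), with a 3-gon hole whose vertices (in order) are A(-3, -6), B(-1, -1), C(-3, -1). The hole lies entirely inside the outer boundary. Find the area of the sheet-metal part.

Outer boundary:
Cross-terms: -79, -122, -191, -312, -57, -363  ⇒  Σ = -1124
Area = |Σ|/2 = 562.
Hole:
Σ = (-3) + (-2) + (15) = 10
Area = |Σ|/2 = 5.
Net area = 562 − 5 = 557.

557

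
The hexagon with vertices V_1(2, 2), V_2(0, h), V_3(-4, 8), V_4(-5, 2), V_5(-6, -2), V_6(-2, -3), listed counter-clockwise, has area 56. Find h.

7

The doubled signed area Σ (x_i y_{i+1} − x_{i+1} y_i) is linear in h.
With h=0 it equals 70; the coefficient of h is 6 (from the two edges through V_2).
So 6·h + 70 = 2·56 = 112 ⇒ h = 7.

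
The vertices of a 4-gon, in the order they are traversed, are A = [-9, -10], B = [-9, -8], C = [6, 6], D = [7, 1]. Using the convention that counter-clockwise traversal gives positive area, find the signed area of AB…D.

-60.5

Cross-terms: -18, -6, -36, -61  ⇒  Σ = -121
Signed area = Σ/2 = -60.5 (negative ⇒ clockwise traversal).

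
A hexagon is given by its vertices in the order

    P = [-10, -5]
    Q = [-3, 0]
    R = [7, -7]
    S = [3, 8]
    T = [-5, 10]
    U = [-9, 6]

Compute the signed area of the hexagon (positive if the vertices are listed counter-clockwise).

Apply the shoelace (surveyor's) formula: 2A = Σ (x_i·y_{i+1} − x_{i+1}·y_i), indices taken mod 6.
Σ = (-15) + (21) + (77) + (70) + (60) + (105) = 318
Signed area = Σ/2 = 159 (positive ⇒ counter-clockwise traversal).

159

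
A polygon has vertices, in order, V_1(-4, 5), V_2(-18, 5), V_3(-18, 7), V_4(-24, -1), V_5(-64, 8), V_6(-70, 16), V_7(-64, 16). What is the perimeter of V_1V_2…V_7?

|V_1V_2| = √((-14)² + (0)²) = √196 = 14
|V_2V_3| = √((0)² + (2)²) = √4 = 2
|V_3V_4| = √((-6)² + (-8)²) = √100 = 10
|V_4V_5| = √((-40)² + (9)²) = √1681 = 41
|V_5V_6| = √((-6)² + (8)²) = √100 = 10
|V_6V_7| = √((6)² + (0)²) = √36 = 6
|V_7V_1| = √((60)² + (-11)²) = √3721 = 61
Perimeter = 14 + 2 + 10 + 41 + 10 + 6 + 61 = 144.

144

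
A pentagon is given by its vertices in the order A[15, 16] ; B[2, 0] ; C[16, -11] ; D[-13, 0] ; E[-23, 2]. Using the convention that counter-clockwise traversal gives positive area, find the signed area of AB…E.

Cross-terms: -32, -22, -143, -26, -398  ⇒  Σ = -621
Signed area = Σ/2 = -310.5 (negative ⇒ clockwise traversal).

-310.5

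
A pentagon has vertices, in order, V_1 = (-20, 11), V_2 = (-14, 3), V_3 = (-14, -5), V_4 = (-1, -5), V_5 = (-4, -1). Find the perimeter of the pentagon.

56

|V_1V_2| = √((6)² + (-8)²) = √100 = 10
|V_2V_3| = √((0)² + (-8)²) = √64 = 8
|V_3V_4| = √((13)² + (0)²) = √169 = 13
|V_4V_5| = √((-3)² + (4)²) = √25 = 5
|V_5V_1| = √((-16)² + (12)²) = √400 = 20
Perimeter = 10 + 8 + 13 + 5 + 20 = 56.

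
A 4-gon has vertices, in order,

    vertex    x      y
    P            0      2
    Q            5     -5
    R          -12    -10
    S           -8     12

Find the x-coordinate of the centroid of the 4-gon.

Apply the surveyor's formula. First the cross-terms c_i = x_i·y_{i+1} − x_{i+1}·y_i:
  -10, -110, -224, -16  ⇒  2A = -360, A = -180.
Then Σ (x_i + x_{i+1})·c_i = 5328, so x̄ = 5328 / (6·(-180)) = -74/15.

-74/15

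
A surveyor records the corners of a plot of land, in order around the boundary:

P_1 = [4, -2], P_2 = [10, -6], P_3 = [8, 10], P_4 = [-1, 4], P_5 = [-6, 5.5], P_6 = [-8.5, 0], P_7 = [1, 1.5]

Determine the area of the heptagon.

115.25

Apply the surveyor's formula: 2A = Σ (x_i·y_{i+1} − x_{i+1}·y_i), indices taken mod 7.
P_1→P_2: (4)(-6) − (10)(-2) = -4
P_2→P_3: (10)(10) − (8)(-6) = 148
P_3→P_4: (8)(4) − (-1)(10) = 42
P_4→P_5: (-1)(5.5) − (-6)(4) = 18.5
P_5→P_6: (-6)(0) − (-8.5)(5.5) = 46.75
P_6→P_7: (-8.5)(1.5) − (1)(0) = -12.75
P_7→P_1: (1)(-2) − (4)(1.5) = -8
Σ = 230.5
Area = |Σ|/2 = 115.25.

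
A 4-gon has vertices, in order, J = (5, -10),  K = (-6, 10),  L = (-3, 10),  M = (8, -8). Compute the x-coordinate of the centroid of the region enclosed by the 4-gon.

65/51

Apply the shoelace (surveyor's) formula. First the cross-terms c_i = x_i·y_{i+1} − x_{i+1}·y_i:
  -10, -30, -56, -40  ⇒  2A = -136, A = -68.
Then Σ (x_i + x_{i+1})·c_i = -520, so x̄ = -520 / (6·(-68)) = 65/51.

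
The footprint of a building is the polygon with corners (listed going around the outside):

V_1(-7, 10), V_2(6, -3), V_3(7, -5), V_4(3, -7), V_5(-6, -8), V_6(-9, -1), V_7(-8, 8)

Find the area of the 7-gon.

Apply Gauss's area formula: 2A = Σ (x_i·y_{i+1} − x_{i+1}·y_i), indices taken mod 7.
Σ = (-39) + (-9) + (-34) + (-66) + (-66) + (-80) + (-24) = -318
Area = |Σ|/2 = 159.

159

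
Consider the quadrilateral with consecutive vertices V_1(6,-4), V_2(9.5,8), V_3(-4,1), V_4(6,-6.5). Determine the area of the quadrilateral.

Apply the surveyor's formula: 2A = Σ (x_i·y_{i+1} − x_{i+1}·y_i), indices taken mod 4.
Cross-terms: 86, 41.5, 20, 15  ⇒  Σ = 162.5
Area = |Σ|/2 = 81.25.

81.25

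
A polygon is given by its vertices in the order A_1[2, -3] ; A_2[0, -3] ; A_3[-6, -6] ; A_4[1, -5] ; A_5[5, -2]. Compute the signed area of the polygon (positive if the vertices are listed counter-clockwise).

12

Apply the shoelace formula: 2A = Σ (x_i·y_{i+1} − x_{i+1}·y_i), indices taken mod 5.
Σ = (-6) + (-18) + (36) + (23) + (-11) = 24
Signed area = Σ/2 = 12 (positive ⇒ counter-clockwise traversal).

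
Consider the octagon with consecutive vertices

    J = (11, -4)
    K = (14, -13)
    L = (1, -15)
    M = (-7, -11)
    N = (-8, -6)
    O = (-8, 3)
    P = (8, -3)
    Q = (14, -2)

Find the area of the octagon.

Apply the shoelace (surveyor's) formula: 2A = Σ (x_i·y_{i+1} − x_{i+1}·y_i), indices taken mod 8.
Cross-terms: -87, -197, -116, -46, -72, 0, 26, -34  ⇒  Σ = -526
Area = |Σ|/2 = 263.

263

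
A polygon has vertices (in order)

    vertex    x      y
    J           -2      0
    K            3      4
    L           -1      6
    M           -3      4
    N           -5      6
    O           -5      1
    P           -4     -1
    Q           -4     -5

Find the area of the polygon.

35

Cross-terms: -8, 22, 14, 2, 25, 9, 16, -10  ⇒  Σ = 70
Area = |Σ|/2 = 35.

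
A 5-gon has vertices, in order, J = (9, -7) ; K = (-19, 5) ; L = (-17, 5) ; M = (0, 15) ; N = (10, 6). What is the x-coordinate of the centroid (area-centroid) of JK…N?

-191/209

Apply the shoelace (surveyor's) formula. First the cross-terms c_i = x_i·y_{i+1} − x_{i+1}·y_i:
  -88, -10, -255, -150, -124  ⇒  2A = -627, A = -313.5.
Then Σ (x_i + x_{i+1})·c_i = 1719, so x̄ = 1719 / (6·(-313.5)) = -191/209.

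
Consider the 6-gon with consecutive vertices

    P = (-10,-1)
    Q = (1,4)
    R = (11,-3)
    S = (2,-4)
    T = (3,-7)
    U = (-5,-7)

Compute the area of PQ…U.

Apply the shoelace (surveyor's) formula: 2A = Σ (x_i·y_{i+1} − x_{i+1}·y_i), indices taken mod 6.
Cross-terms: -39, -47, -38, -2, -56, -65  ⇒  Σ = -247
Area = |Σ|/2 = 123.5.

123.5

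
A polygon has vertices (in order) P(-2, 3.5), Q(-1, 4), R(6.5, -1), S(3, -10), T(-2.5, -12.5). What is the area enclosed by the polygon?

93.875

Σ = (-4.5) + (-25) + (-62) + (-62.5) + (-33.75) = -187.75
Area = |Σ|/2 = 93.875.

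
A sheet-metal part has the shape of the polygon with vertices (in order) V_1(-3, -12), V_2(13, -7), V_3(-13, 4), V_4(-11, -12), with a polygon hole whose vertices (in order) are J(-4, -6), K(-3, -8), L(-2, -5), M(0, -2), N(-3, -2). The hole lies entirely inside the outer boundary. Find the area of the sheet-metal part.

206.5

Outer boundary:
Cross-terms: 177, -39, 200, 96  ⇒  Σ = 434
Area = |Σ|/2 = 217.
Hole:
Apply Gauss's area formula: 2A = Σ (x_i·y_{i+1} − x_{i+1}·y_i), indices taken mod 5.
Σ = (14) + (-1) + (4) + (-6) + (10) = 21
Area = |Σ|/2 = 10.5.
Net area = 217 − 10.5 = 206.5.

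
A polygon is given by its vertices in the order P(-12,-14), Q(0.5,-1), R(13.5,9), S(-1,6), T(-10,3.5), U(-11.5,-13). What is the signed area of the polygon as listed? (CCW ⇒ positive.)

Apply Gauss's area formula: 2A = Σ (x_i·y_{i+1} − x_{i+1}·y_i), indices taken mod 6.
Cross-terms: 19, 18, 90, 56.5, 170.25, 5  ⇒  Σ = 358.75
Signed area = Σ/2 = 179.375 (positive ⇒ counter-clockwise traversal).

179.375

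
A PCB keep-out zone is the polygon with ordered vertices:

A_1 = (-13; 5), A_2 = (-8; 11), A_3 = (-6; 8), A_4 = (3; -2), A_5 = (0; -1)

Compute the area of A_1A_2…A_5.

Apply the surveyor's formula: 2A = Σ (x_i·y_{i+1} − x_{i+1}·y_i), indices taken mod 5.
A_1→A_2: (-13)(11) − (-8)(5) = -103
A_2→A_3: (-8)(8) − (-6)(11) = 2
A_3→A_4: (-6)(-2) − (3)(8) = -12
A_4→A_5: (3)(-1) − (0)(-2) = -3
A_5→A_1: (0)(5) − (-13)(-1) = -13
Σ = -129
Area = |Σ|/2 = 64.5.

64.5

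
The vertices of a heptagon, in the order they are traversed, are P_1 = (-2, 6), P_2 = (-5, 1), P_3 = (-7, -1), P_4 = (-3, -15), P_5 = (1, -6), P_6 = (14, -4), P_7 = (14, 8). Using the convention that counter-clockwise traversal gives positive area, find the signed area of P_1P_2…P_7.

Apply the shoelace (surveyor's) formula: 2A = Σ (x_i·y_{i+1} − x_{i+1}·y_i), indices taken mod 7.
Cross-terms: 28, 12, 102, 33, 80, 168, 100  ⇒  Σ = 523
Signed area = Σ/2 = 261.5 (positive ⇒ counter-clockwise traversal).

261.5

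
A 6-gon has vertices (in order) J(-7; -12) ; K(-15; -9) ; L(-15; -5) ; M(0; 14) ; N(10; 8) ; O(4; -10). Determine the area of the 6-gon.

388.5

Apply the shoelace formula: 2A = Σ (x_i·y_{i+1} − x_{i+1}·y_i), indices taken mod 6.
Σ = (-117) + (-60) + (-210) + (-140) + (-132) + (-118) = -777
Area = |Σ|/2 = 388.5.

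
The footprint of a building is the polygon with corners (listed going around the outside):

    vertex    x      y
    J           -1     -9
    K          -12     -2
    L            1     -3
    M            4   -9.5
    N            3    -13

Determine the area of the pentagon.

Apply Gauss's area formula: 2A = Σ (x_i·y_{i+1} − x_{i+1}·y_i), indices taken mod 5.
Σ = (-106) + (38) + (2.5) + (-23.5) + (-40) = -129
Area = |Σ|/2 = 64.5.

64.5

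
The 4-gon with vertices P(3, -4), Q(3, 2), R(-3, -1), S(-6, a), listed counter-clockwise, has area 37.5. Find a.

Write out the shoelace sum; only the two edges meeting at S involve a:
2·Area = [((-3)·a − (-6)·(-1)) + ((-6)·(-4) − 3·a)] + 21
       = -6·a + 39 = 75
⇒ a = -6.

-6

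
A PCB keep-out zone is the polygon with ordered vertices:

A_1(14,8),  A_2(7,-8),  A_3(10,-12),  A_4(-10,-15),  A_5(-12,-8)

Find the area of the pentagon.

263

Apply the shoelace (surveyor's) formula: 2A = Σ (x_i·y_{i+1} − x_{i+1}·y_i), indices taken mod 5.
A_1→A_2: (14)(-8) − (7)(8) = -168
A_2→A_3: (7)(-12) − (10)(-8) = -4
A_3→A_4: (10)(-15) − (-10)(-12) = -270
A_4→A_5: (-10)(-8) − (-12)(-15) = -100
A_5→A_1: (-12)(8) − (14)(-8) = 16
Σ = -526
Area = |Σ|/2 = 263.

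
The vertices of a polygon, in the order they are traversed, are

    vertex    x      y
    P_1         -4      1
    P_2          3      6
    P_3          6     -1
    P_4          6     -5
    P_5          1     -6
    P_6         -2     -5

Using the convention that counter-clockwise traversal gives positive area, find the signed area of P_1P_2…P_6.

Apply Gauss's area formula: 2A = Σ (x_i·y_{i+1} − x_{i+1}·y_i), indices taken mod 6.
Σ = (-27) + (-39) + (-24) + (-31) + (-17) + (-22) = -160
Signed area = Σ/2 = -80 (negative ⇒ clockwise traversal).

-80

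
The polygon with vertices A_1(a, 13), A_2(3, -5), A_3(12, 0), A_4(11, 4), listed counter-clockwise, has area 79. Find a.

Write out the shoelace sum; only the two edges meeting at A_1 involve a:
2·Area = [(11·13 − a·4) + (a·(-5) − 3·13)] + 108
       = -9·a + 212 = 158
⇒ a = 6.

6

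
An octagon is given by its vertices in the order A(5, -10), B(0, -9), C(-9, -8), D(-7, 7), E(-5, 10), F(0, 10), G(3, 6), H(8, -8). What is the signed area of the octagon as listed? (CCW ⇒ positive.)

Σ = (-45) + (-81) + (-119) + (-35) + (-50) + (-30) + (-72) + (-40) = -472
Signed area = Σ/2 = -236 (negative ⇒ clockwise traversal).

-236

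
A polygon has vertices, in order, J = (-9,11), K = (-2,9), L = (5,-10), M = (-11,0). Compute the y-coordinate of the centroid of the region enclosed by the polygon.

Apply the shoelace formula. First the cross-terms c_i = x_i·y_{i+1} − x_{i+1}·y_i:
  -59, -25, -110, -121  ⇒  2A = -315, A = -157.5.
Then Σ (y_i + y_{i+1})·c_i = -1386, so ȳ = -1386 / (6·(-157.5)) = 22/15.

22/15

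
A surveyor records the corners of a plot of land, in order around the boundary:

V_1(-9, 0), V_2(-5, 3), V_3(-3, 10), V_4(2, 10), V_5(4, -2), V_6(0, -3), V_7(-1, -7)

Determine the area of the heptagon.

Σ = (-27) + (-41) + (-50) + (-44) + (-12) + (-3) + (-63) = -240
Area = |Σ|/2 = 120.

120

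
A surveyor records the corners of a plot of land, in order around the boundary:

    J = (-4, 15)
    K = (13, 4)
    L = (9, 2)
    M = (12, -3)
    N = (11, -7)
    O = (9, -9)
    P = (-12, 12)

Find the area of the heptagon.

Apply the surveyor's formula: 2A = Σ (x_i·y_{i+1} − x_{i+1}·y_i), indices taken mod 7.
Σ = (-211) + (-10) + (-51) + (-51) + (-36) + (0) + (-132) = -491
Area = |Σ|/2 = 245.5.

245.5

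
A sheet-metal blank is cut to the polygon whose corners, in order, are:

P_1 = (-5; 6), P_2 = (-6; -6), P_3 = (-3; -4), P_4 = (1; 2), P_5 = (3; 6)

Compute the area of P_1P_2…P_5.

Σ = (66) + (6) + (-2) + (0) + (48) = 118
Area = |Σ|/2 = 59.

59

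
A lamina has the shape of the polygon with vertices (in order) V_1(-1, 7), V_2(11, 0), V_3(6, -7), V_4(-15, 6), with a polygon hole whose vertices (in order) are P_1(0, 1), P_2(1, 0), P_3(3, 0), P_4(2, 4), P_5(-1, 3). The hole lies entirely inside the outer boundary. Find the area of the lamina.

151

Outer boundary:
Apply the shoelace (surveyor's) formula: 2A = Σ (x_i·y_{i+1} − x_{i+1}·y_i), indices taken mod 4.
Cross-terms: -77, -77, -69, -99  ⇒  Σ = -322
Area = |Σ|/2 = 161.
Hole:
Apply Gauss's area formula: 2A = Σ (x_i·y_{i+1} − x_{i+1}·y_i), indices taken mod 5.
Cross-terms: -1, 0, 12, 10, -1  ⇒  Σ = 20
Area = |Σ|/2 = 10.
Net area = 161 − 10 = 151.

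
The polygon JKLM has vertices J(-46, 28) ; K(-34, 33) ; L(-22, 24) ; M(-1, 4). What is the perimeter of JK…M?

|JK| = √((12)² + (5)²) = √169 = 13
|KL| = √((12)² + (-9)²) = √225 = 15
|LM| = √((21)² + (-20)²) = √841 = 29
|MJ| = √((-45)² + (24)²) = √2601 = 51
Perimeter = 13 + 15 + 29 + 51 = 108.

108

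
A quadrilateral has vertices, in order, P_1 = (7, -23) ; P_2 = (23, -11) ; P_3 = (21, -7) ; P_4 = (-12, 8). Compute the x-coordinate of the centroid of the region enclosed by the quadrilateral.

388/59

Apply the surveyor's formula. First the cross-terms c_i = x_i·y_{i+1} − x_{i+1}·y_i:
  452, 70, 84, 220  ⇒  2A = 826, A = 413.
Then Σ (x_i + x_{i+1})·c_i = 16296, so x̄ = 16296 / (6·413) = 388/59.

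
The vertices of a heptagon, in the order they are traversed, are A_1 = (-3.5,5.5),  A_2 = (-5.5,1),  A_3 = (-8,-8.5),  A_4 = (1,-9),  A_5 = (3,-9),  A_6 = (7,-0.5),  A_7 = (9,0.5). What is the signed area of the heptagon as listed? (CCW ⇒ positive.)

Σ = (26.75) + (54.75) + (80.5) + (18) + (61.5) + (8) + (51.25) = 300.75
Signed area = Σ/2 = 150.375 (positive ⇒ counter-clockwise traversal).

150.375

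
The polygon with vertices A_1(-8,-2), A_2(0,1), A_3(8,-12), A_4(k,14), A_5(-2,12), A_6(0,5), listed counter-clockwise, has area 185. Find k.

The doubled signed area Σ (x_i y_{i+1} − x_{i+1} y_i) is linear in k.
With k=0 it equals 154; the coefficient of k is 24 (from the two edges through A_4).
So 24·k + 154 = 2·185 = 370 ⇒ k = 9.

9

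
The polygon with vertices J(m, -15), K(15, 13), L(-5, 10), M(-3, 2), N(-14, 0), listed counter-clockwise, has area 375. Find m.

Write out the shoelace sum; only the two edges meeting at J involve m:
2·Area = [((-14)·(-15) − m·0) + (m·13 − 15·(-15))] + 263
       = 13·m + 698 = 750
⇒ m = 4.

4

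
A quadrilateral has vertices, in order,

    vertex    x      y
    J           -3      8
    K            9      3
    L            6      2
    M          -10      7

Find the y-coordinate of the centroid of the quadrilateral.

Apply the shoelace (surveyor's) formula. First the cross-terms c_i = x_i·y_{i+1} − x_{i+1}·y_i:
  -81, 0, 62, -59  ⇒  2A = -78, A = -39.
Then Σ (y_i + y_{i+1})·c_i = -1218, so ȳ = -1218 / (6·(-39)) = 203/39.

203/39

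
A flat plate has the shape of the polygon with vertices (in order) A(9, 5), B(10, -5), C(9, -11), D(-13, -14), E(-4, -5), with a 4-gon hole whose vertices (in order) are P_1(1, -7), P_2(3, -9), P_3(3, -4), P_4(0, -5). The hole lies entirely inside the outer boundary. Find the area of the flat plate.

189

Outer boundary:
Apply the surveyor's formula: 2A = Σ (x_i·y_{i+1} − x_{i+1}·y_i), indices taken mod 5.
Σ = (-95) + (-65) + (-269) + (9) + (25) = -395
Area = |Σ|/2 = 197.5.
Hole:
Cross-terms: 12, 15, -15, 5  ⇒  Σ = 17
Area = |Σ|/2 = 8.5.
Net area = 197.5 − 8.5 = 189.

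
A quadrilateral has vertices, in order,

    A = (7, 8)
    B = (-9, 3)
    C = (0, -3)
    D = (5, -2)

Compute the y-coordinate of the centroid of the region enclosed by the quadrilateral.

Apply Gauss's area formula. First the cross-terms c_i = x_i·y_{i+1} − x_{i+1}·y_i:
  93, 27, 15, 54  ⇒  2A = 189, A = 94.5.
Then Σ (y_i + y_{i+1})·c_i = 1272, so ȳ = 1272 / (6·94.5) = 424/189.

424/189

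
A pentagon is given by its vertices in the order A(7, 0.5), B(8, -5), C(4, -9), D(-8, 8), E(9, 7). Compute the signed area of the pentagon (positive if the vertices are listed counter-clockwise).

Apply Gauss's area formula: 2A = Σ (x_i·y_{i+1} − x_{i+1}·y_i), indices taken mod 5.
Cross-terms: -39, -52, -40, -128, -44.5  ⇒  Σ = -303.5
Signed area = Σ/2 = -151.75 (negative ⇒ clockwise traversal).

-151.75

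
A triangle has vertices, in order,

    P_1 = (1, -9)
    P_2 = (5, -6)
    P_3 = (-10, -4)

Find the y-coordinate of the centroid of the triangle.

Apply Gauss's area formula. First the cross-terms c_i = x_i·y_{i+1} − x_{i+1}·y_i:
  39, -80, 94  ⇒  2A = 53, A = 26.5.
Then Σ (y_i + y_{i+1})·c_i = -1007, so ȳ = -1007 / (6·26.5) = -19/3.

-19/3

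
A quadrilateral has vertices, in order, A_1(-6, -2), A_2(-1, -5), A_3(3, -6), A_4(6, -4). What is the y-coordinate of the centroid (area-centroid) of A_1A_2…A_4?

-451/111

Apply the shoelace formula. First the cross-terms c_i = x_i·y_{i+1} − x_{i+1}·y_i:
  28, 21, 24, -36  ⇒  2A = 37, A = 18.5.
Then Σ (y_i + y_{i+1})·c_i = -451, so ȳ = -451 / (6·18.5) = -451/111.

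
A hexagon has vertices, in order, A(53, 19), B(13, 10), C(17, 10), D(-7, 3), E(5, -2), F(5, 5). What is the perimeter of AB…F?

140

|AB| = √((-40)² + (-9)²) = √1681 = 41
|BC| = √((4)² + (0)²) = √16 = 4
|CD| = √((-24)² + (-7)²) = √625 = 25
|DE| = √((12)² + (-5)²) = √169 = 13
|EF| = √((0)² + (7)²) = √49 = 7
|FA| = √((48)² + (14)²) = √2500 = 50
Perimeter = 41 + 4 + 25 + 13 + 7 + 50 = 140.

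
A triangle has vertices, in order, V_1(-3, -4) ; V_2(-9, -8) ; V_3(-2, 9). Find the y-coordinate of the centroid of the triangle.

-1

Apply the surveyor's formula. First the cross-terms c_i = x_i·y_{i+1} − x_{i+1}·y_i:
  -12, -97, 35  ⇒  2A = -74, A = -37.
Then Σ (y_i + y_{i+1})·c_i = 222, so ȳ = 222 / (6·(-37)) = -1.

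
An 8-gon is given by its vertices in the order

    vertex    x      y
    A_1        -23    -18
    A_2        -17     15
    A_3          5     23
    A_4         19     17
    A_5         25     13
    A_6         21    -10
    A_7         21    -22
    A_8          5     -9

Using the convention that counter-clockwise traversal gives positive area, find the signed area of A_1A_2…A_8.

-1399

Apply Gauss's area formula: 2A = Σ (x_i·y_{i+1} − x_{i+1}·y_i), indices taken mod 8.
Cross-terms: -651, -466, -352, -178, -523, -252, -79, -297  ⇒  Σ = -2798
Signed area = Σ/2 = -1399 (negative ⇒ clockwise traversal).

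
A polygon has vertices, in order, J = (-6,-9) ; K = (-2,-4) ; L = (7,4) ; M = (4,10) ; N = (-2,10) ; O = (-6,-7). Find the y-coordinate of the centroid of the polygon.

318/113

Apply the surveyor's formula. First the cross-terms c_i = x_i·y_{i+1} − x_{i+1}·y_i:
  6, 20, 54, 60, 74, 12  ⇒  2A = 226, A = 113.
Then Σ (y_i + y_{i+1})·c_i = 1908, so ȳ = 1908 / (6·113) = 318/113.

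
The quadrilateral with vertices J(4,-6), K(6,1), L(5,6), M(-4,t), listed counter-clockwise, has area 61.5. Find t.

4

Write out the shoelace sum; only the two edges meeting at M involve t:
2·Area = [(5·t − (-4)·6) + ((-4)·(-6) − 4·t)] + 71
       = 1·t + 119 = 123
⇒ t = 4.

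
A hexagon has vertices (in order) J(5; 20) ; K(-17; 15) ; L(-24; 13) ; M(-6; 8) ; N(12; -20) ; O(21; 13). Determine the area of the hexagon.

Cross-terms: 415, 139, -114, 24, 576, 355  ⇒  Σ = 1395
Area = |Σ|/2 = 697.5.

697.5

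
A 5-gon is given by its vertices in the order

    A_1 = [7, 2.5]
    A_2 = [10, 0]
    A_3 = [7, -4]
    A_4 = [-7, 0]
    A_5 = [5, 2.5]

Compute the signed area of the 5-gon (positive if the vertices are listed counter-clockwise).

-57.75

Apply the shoelace (surveyor's) formula: 2A = Σ (x_i·y_{i+1} − x_{i+1}·y_i), indices taken mod 5.
Σ = (-25) + (-40) + (-28) + (-17.5) + (-5) = -115.5
Signed area = Σ/2 = -57.75 (negative ⇒ clockwise traversal).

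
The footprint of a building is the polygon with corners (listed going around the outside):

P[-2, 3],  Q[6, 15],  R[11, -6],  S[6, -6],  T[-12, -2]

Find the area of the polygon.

Σ = (-48) + (-201) + (-30) + (-84) + (-40) = -403
Area = |Σ|/2 = 201.5.

201.5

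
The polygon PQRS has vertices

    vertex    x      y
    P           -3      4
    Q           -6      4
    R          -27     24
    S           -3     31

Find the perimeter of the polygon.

84

|PQ| = √((-3)² + (0)²) = √9 = 3
|QR| = √((-21)² + (20)²) = √841 = 29
|RS| = √((24)² + (7)²) = √625 = 25
|SP| = √((0)² + (-27)²) = √729 = 27
Perimeter = 3 + 29 + 25 + 27 = 84.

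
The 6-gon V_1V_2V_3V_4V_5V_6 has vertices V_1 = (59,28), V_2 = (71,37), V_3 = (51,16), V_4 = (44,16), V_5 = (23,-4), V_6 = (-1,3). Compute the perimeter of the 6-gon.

|V_1V_2| = √((12)² + (9)²) = √225 = 15
|V_2V_3| = √((-20)² + (-21)²) = √841 = 29
|V_3V_4| = √((-7)² + (0)²) = √49 = 7
|V_4V_5| = √((-21)² + (-20)²) = √841 = 29
|V_5V_6| = √((-24)² + (7)²) = √625 = 25
|V_6V_1| = √((60)² + (25)²) = √4225 = 65
Perimeter = 15 + 29 + 7 + 29 + 25 + 65 = 170.

170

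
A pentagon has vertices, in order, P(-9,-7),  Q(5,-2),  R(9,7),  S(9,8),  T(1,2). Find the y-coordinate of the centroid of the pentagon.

-4/51

Apply the shoelace formula. First the cross-terms c_i = x_i·y_{i+1} − x_{i+1}·y_i:
  53, 53, 9, 10, 11  ⇒  2A = 136, A = 68.
Then Σ (y_i + y_{i+1})·c_i = -32, so ȳ = -32 / (6·68) = -4/51.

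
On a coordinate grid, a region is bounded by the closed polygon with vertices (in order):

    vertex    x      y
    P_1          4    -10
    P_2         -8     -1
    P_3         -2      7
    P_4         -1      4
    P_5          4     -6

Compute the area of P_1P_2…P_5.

84.5

Σ = (-84) + (-58) + (-1) + (-10) + (-16) = -169
Area = |Σ|/2 = 84.5.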